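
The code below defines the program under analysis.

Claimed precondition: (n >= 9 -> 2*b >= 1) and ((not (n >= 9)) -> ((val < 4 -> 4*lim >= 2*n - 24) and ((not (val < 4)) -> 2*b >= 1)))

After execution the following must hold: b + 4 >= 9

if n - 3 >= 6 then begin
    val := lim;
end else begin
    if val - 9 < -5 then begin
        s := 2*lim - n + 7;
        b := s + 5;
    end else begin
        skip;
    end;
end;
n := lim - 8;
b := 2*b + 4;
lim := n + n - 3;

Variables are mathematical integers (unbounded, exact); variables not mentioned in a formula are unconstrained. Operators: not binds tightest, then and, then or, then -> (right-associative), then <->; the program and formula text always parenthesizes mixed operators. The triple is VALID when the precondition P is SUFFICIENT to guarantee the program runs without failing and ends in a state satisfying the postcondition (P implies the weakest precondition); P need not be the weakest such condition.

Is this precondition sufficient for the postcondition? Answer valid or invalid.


Working backward. After the program, the postcondition b + 4 >= 9 must hold; in canonical form it is b >= 5.
Before lim := n + n - 3: b >= 5
Before b := 2*b + 4: 2*b >= 1
Before n := lim - 8: 2*b >= 1
Then branch requires 2*b >= 1; else branch requires (val < 4 -> 4*lim >= 2*n - 23) and ((not (val < 4)) -> 2*b >= 1).
Before the if: (n >= 9 -> 2*b >= 1) and ((not (n >= 9)) -> ((val < 4 -> 4*lim >= 2*n - 23) and ((not (val < 4)) -> 2*b >= 1)))
The weakest precondition is (n >= 9 -> 2*b >= 1) and ((not (n >= 9)) -> ((val < 4 -> 4*lim >= 2*n - 23) and ((not (val < 4)) -> 2*b >= 1))).
Check whether (n >= 9 -> 2*b >= 1) and ((not (n >= 9)) -> ((val < 4 -> 4*lim >= 2*n - 24) and ((not (val < 4)) -> 2*b >= 1))) implies it.
Countermodel: at the initial state b = 0, lim = -2, n = 8, val = 3, the precondition holds but the weakest precondition fails.
Answer: invalid


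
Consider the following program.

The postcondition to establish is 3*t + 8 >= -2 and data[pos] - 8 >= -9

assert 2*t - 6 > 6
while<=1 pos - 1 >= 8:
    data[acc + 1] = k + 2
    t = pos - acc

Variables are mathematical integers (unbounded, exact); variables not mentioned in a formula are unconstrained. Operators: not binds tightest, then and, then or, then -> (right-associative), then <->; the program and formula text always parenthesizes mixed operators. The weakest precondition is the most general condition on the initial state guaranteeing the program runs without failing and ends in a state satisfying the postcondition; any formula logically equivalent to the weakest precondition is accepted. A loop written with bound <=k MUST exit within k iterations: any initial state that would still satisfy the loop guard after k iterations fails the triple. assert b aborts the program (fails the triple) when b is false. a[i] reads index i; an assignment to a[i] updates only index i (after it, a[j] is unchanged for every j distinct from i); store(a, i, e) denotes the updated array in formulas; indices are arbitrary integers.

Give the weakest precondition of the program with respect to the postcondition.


Working backward. After the program, the postcondition 3*t + 8 >= -2 and data[pos] - 8 >= -9 must hold; in canonical form it is 3*t >= -10 and data[pos] >= -1.
Before the loop (bound <=1), unroll the exhaustion recursion (WP_0 = exit-now case; WP_j = one more guarded iteration, up to j = 1):
  WP_0: (not (pos >= 9)) and 3*t >= -10 and data[pos] >= -1
  WP_1: (pos >= 9 -> ((not (pos >= 9)) and 3*pos >= 3*acc - 10 and store(data, acc + 1, k + 2)[pos] >= -1)) and ((not (pos >= 9)) -> (3*t >= -10 and data[pos] >= -1))
So before the loop: (pos >= 9 -> ((not (pos >= 9)) and 3*pos >= 3*acc - 10 and store(data, acc + 1, k + 2)[pos] >= -1)) and ((not (pos >= 9)) -> (3*t >= -10 and data[pos] >= -1))
Before assert 2*t - 6 > 6: 2*t > 12 and (pos >= 9 -> ((not (pos >= 9)) and 3*pos >= 3*acc - 10 and store(data, acc + 1, k + 2)[pos] >= -1)) and ((not (pos >= 9)) -> (3*t >= -10 and data[pos] >= -1))
Answer: WP = 2*t > 12 and (pos >= 9 -> ((not (pos >= 9)) and 3*pos >= 3*acc - 10 and store(data, acc + 1, k + 2)[pos] >= -1)) and ((not (pos >= 9)) -> (3*t >= -10 and data[pos] >= -1))


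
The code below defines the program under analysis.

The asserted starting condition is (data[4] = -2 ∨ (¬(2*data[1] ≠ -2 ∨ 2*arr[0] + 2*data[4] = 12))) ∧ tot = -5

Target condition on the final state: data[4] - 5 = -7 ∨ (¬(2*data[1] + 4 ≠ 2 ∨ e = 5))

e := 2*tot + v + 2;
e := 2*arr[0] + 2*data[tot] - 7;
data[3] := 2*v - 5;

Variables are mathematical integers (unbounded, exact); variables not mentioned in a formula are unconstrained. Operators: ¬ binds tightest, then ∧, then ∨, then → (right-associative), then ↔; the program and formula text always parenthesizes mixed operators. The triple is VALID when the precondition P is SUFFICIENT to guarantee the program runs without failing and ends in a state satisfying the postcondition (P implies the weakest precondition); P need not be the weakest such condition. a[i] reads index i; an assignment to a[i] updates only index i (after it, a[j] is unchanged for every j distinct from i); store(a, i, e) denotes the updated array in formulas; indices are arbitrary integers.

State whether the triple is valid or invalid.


Working backward. After the program, the postcondition data[4] - 5 = -7 ∨ (¬(2*data[1] + 4 ≠ 2 ∨ e = 5)) must hold; in canonical form it is data[4] = -2 ∨ (¬(2*data[1] ≠ -2 ∨ e = 5)).
Before data[3] := 2*v - 5: data[4] = -2 ∨ (¬(2*data[1] ≠ -2 ∨ e = 5))
Before e := 2*arr[0] + 2*data[tot] - 7: data[4] = -2 ∨ (¬(2*data[1] ≠ -2 ∨ 2*arr[0] + 2*data[tot] = 12))
Before e := 2*tot + v + 2: data[4] = -2 ∨ (¬(2*data[1] ≠ -2 ∨ 2*arr[0] + 2*data[tot] = 12))
The weakest precondition is data[4] = -2 ∨ (¬(2*data[1] ≠ -2 ∨ 2*arr[0] + 2*data[tot] = 12)).
Check whether (data[4] = -2 ∨ (¬(2*data[1] ≠ -2 ∨ 2*arr[0] + 2*data[4] = 12))) ∧ tot = -5 implies it.
Countermodel: at the initial state arr = {[-5] = 0, [0] = 0, [1] = 0, [4] = 0, elsewhere 0}, data = {[-5] = 6, [0] = -1, [1] = -1, [4] = -3, elsewhere -1}, tot = -5, the precondition holds but the weakest precondition fails.
Answer: invalid


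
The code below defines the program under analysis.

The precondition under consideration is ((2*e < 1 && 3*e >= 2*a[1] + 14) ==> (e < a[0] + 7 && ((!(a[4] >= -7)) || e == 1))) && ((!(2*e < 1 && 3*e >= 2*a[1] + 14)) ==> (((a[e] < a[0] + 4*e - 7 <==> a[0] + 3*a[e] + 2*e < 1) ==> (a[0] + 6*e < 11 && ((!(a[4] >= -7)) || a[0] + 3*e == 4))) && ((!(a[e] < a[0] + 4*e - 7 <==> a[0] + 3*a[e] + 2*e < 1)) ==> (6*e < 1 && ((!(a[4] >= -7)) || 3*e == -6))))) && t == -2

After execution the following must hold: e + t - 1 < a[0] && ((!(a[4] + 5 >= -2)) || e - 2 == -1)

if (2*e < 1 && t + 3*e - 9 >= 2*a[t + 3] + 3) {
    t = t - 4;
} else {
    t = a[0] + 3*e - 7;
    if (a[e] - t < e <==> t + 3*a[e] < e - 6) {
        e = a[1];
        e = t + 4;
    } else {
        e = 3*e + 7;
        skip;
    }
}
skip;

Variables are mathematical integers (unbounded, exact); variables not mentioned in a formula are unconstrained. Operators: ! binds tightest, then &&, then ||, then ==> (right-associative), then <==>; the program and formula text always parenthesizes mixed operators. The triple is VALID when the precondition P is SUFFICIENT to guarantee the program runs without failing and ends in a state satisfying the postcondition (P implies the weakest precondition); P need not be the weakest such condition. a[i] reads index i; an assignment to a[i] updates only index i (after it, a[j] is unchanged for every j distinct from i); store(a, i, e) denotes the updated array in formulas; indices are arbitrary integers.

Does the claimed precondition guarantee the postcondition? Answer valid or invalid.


Working backward. After the program, the postcondition e + t - 1 < a[0] && ((!(a[4] + 5 >= -2)) || e - 2 == -1) must hold; in canonical form it is e + t < a[0] + 1 && ((!(a[4] >= -7)) || e == 1).
Before skip: e + t < a[0] + 1 && ((!(a[4] >= -7)) || e == 1)
Then branch requires e + t < a[0] + 5 && ((!(a[4] >= -7)) || e == 1); else branch requires ((a[e] < a[0] + 4*e - 7 <==> a[0] + 3*a[e] + 2*e < 1) ==> (a[0] + 6*e < 11 && ((!(a[4] >= -7)) || a[0] + 3*e == 4))) && ((!(a[e] < a[0] + 4*e - 7 <==> a[0] + 3*a[e] + 2*e < 1)) ==> (6*e < 1 && ((!(a[4] >= -7)) || 3*e == -6))).
Before the if: ((2*e < 1 && 3*e + t >= 2*a[t + 3] + 12) ==> (e + t < a[0] + 5 && ((!(a[4] >= -7)) || e == 1))) && ((!(2*e < 1 && 3*e + t >= 2*a[t + 3] + 12)) ==> (((a[e] < a[0] + 4*e - 7 <==> a[0] + 3*a[e] + 2*e < 1) ==> (a[0] + 6*e < 11 && ((!(a[4] >= -7)) || a[0] + 3*e == 4))) && ((!(a[e] < a[0] + 4*e - 7 <==> a[0] + 3*a[e] + 2*e < 1)) ==> (6*e < 1 && ((!(a[4] >= -7)) || 3*e == -6)))))
The weakest precondition is ((2*e < 1 && 3*e + t >= 2*a[t + 3] + 12) ==> (e + t < a[0] + 5 && ((!(a[4] >= -7)) || e == 1))) && ((!(2*e < 1 && 3*e + t >= 2*a[t + 3] + 12)) ==> (((a[e] < a[0] + 4*e - 7 <==> a[0] + 3*a[e] + 2*e < 1) ==> (a[0] + 6*e < 11 && ((!(a[4] >= -7)) || a[0] + 3*e == 4))) && ((!(a[e] < a[0] + 4*e - 7 <==> a[0] + 3*a[e] + 2*e < 1)) ==> (6*e < 1 && ((!(a[4] >= -7)) || 3*e == -6))))).
Check whether ((2*e < 1 && 3*e >= 2*a[1] + 14) ==> (e < a[0] + 7 && ((!(a[4] >= -7)) || e == 1))) && ((!(2*e < 1 && 3*e >= 2*a[1] + 14)) ==> (((a[e] < a[0] + 4*e - 7 <==> a[0] + 3*a[e] + 2*e < 1) ==> (a[0] + 6*e < 11 && ((!(a[4] >= -7)) || a[0] + 3*e == 4))) && ((!(a[e] < a[0] + 4*e - 7 <==> a[0] + 3*a[e] + 2*e < 1)) ==> (6*e < 1 && ((!(a[4] >= -7)) || 3*e == -6))))) && t == -2 implies it.
Every state satisfying the precondition satisfies the weakest precondition: the implication holds.
Answer: valid


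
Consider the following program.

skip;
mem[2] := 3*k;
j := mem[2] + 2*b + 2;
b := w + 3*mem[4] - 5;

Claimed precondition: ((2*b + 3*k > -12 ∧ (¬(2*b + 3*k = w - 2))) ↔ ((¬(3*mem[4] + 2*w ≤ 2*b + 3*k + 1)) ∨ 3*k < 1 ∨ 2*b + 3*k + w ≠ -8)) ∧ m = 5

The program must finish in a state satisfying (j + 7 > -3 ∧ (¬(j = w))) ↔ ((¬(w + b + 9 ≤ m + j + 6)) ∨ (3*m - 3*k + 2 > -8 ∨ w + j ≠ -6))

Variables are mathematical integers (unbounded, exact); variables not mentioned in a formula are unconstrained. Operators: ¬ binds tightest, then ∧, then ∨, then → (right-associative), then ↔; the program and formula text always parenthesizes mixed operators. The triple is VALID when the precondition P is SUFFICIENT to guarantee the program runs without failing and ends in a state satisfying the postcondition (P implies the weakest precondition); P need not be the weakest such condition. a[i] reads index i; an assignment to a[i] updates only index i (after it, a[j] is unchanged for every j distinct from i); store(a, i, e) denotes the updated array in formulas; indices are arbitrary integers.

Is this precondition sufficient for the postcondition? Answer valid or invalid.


Working backward. After the program, the postcondition (j + 7 > -3 ∧ (¬(j = w))) ↔ ((¬(w + b + 9 ≤ m + j + 6)) ∨ (3*m - 3*k + 2 > -8 ∨ w + j ≠ -6)) must hold; in canonical form it is (j > -10 ∧ (¬(j = w))) ↔ ((¬(b + w ≤ j + m - 3)) ∨ 3*m > 3*k - 10 ∨ j + w ≠ -6).
Before b := w + 3*mem[4] - 5: (j > -10 ∧ (¬(j = w))) ↔ ((¬(3*mem[4] + 2*w ≤ j + m + 2)) ∨ 3*m > 3*k - 10 ∨ j + w ≠ -6)
Before j := mem[2] + 2*b + 2: (mem[2] + 2*b > -12 ∧ (¬(mem[2] + 2*b = w - 2))) ↔ ((¬(3*mem[4] + 2*w ≤ mem[2] + 2*b + m + 4)) ∨ 3*m > 3*k - 10 ∨ mem[2] + 2*b + w ≠ -8)
Before mem[2] := 3*k: (2*b + 3*k > -12 ∧ (¬(2*b + 3*k = w - 2))) ↔ ((¬(3*mem[4] + 2*w ≤ 2*b + 3*k + m + 4)) ∨ 3*m > 3*k - 10 ∨ 2*b + 3*k + w ≠ -8)
Before skip: (2*b + 3*k > -12 ∧ (¬(2*b + 3*k = w - 2))) ↔ ((¬(3*mem[4] + 2*w ≤ 2*b + 3*k + m + 4)) ∨ 3*m > 3*k - 10 ∨ 2*b + 3*k + w ≠ -8)
The weakest precondition is (2*b + 3*k > -12 ∧ (¬(2*b + 3*k = w - 2))) ↔ ((¬(3*mem[4] + 2*w ≤ 2*b + 3*k + m + 4)) ∨ 3*m > 3*k - 10 ∨ 2*b + 3*k + w ≠ -8).
Check whether ((2*b + 3*k > -12 ∧ (¬(2*b + 3*k = w - 2))) ↔ ((¬(3*mem[4] + 2*w ≤ 2*b + 3*k + 1)) ∨ 3*k < 1 ∨ 2*b + 3*k + w ≠ -8)) ∧ m = 5 implies it.
Countermodel: at the initial state b = -17, k = 9, m = 5, mem = {[4] = -1, elsewhere -1}, w = -1, the precondition holds but the weakest precondition fails.
Answer: invalid


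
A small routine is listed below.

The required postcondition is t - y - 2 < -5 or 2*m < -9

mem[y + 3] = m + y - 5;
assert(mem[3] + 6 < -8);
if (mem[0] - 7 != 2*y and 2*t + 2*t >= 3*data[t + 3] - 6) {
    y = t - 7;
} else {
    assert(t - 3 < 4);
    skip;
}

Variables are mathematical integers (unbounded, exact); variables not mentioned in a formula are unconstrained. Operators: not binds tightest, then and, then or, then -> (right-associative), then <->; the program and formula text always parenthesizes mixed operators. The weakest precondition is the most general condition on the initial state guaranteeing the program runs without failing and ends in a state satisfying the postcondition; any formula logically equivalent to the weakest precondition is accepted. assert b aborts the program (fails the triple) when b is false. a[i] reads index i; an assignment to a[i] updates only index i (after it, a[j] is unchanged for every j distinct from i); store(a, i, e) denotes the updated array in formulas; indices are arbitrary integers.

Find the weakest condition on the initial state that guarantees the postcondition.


Working backward. After the program, the postcondition t - y - 2 < -5 or 2*m < -9 must hold; in canonical form it is t < y - 3 or 2*m < -9.
Then branch requires 2*m < -9; else branch requires t < 7 and (t < y - 3 or 2*m < -9).
Before the if: ((mem[0] != 2*y + 7 and 4*t >= 3*data[t + 3] - 6) -> 2*m < -9) and ((not (mem[0] != 2*y + 7 and 4*t >= 3*data[t + 3] - 6)) -> (t < 7 and (t < y - 3 or 2*m < -9)))
Before assert mem[3] + 6 < -8: mem[3] < -14 and ((mem[0] != 2*y + 7 and 4*t >= 3*data[t + 3] - 6) -> 2*m < -9) and ((not (mem[0] != 2*y + 7 and 4*t >= 3*data[t + 3] - 6)) -> (t < 7 and (t < y - 3 or 2*m < -9)))
Before mem[y + 3] := m + y - 5: store(mem, y + 3, m + y - 5)[3] < -14 and ((store(mem, y + 3, m + y - 5)[0] != 2*y + 7 and 4*t >= 3*data[t + 3] - 6) -> 2*m < -9) and ((not (store(mem, y + 3, m + y - 5)[0] != 2*y + 7 and 4*t >= 3*data[t + 3] - 6)) -> (t < 7 and (t < y - 3 or 2*m < -9)))
Answer: WP = store(mem, y + 3, m + y - 5)[3] < -14 and ((store(mem, y + 3, m + y - 5)[0] != 2*y + 7 and 4*t >= 3*data[t + 3] - 6) -> 2*m < -9) and ((not (store(mem, y + 3, m + y - 5)[0] != 2*y + 7 and 4*t >= 3*data[t + 3] - 6)) -> (t < 7 and (t < y - 3 or 2*m < -9)))


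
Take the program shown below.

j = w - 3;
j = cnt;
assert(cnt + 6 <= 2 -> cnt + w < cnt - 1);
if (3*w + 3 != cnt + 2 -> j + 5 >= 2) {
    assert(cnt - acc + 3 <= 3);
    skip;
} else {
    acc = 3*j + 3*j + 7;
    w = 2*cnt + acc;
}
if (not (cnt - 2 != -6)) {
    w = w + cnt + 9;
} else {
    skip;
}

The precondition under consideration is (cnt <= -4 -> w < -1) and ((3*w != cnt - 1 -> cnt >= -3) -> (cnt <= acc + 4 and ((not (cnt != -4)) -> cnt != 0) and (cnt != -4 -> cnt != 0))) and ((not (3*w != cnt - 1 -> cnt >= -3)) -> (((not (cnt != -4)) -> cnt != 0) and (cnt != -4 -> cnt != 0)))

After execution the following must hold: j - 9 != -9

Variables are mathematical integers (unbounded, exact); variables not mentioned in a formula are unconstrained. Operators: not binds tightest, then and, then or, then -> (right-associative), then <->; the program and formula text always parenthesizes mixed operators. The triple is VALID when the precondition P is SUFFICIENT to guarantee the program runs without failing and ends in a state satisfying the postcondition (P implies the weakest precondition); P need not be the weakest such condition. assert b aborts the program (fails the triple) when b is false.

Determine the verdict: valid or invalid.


Working backward. After the program, the postcondition j - 9 != -9 must hold; in canonical form it is j != 0.
Then branch requires j != 0; else branch requires j != 0.
Before the if: ((not (cnt != -4)) -> j != 0) and (cnt != -4 -> j != 0)
Then branch requires cnt <= acc and ((not (cnt != -4)) -> j != 0) and (cnt != -4 -> j != 0); else branch requires ((not (cnt != -4)) -> j != 0) and (cnt != -4 -> j != 0).
Before the if: ((3*w != cnt - 1 -> j >= -3) -> (cnt <= acc and ((not (cnt != -4)) -> j != 0) and (cnt != -4 -> j != 0))) and ((not (3*w != cnt - 1 -> j >= -3)) -> (((not (cnt != -4)) -> j != 0) and (cnt != -4 -> j != 0)))
Before assert cnt + 6 <= 2 -> cnt + w < cnt - 1: (cnt <= -4 -> w < -1) and ((3*w != cnt - 1 -> j >= -3) -> (cnt <= acc and ((not (cnt != -4)) -> j != 0) and (cnt != -4 -> j != 0))) and ((not (3*w != cnt - 1 -> j >= -3)) -> (((not (cnt != -4)) -> j != 0) and (cnt != -4 -> j != 0)))
Before j := cnt: (cnt <= -4 -> w < -1) and ((3*w != cnt - 1 -> cnt >= -3) -> (cnt <= acc and ((not (cnt != -4)) -> cnt != 0) and (cnt != -4 -> cnt != 0))) and ((not (3*w != cnt - 1 -> cnt >= -3)) -> (((not (cnt != -4)) -> cnt != 0) and (cnt != -4 -> cnt != 0)))
Before j := w - 3: (cnt <= -4 -> w < -1) and ((3*w != cnt - 1 -> cnt >= -3) -> (cnt <= acc and ((not (cnt != -4)) -> cnt != 0) and (cnt != -4 -> cnt != 0))) and ((not (3*w != cnt - 1 -> cnt >= -3)) -> (((not (cnt != -4)) -> cnt != 0) and (cnt != -4 -> cnt != 0)))
The weakest precondition is (cnt <= -4 -> w < -1) and ((3*w != cnt - 1 -> cnt >= -3) -> (cnt <= acc and ((not (cnt != -4)) -> cnt != 0) and (cnt != -4 -> cnt != 0))) and ((not (3*w != cnt - 1 -> cnt >= -3)) -> (((not (cnt != -4)) -> cnt != 0) and (cnt != -4 -> cnt != 0))).
Check whether (cnt <= -4 -> w < -1) and ((3*w != cnt - 1 -> cnt >= -3) -> (cnt <= acc + 4 and ((not (cnt != -4)) -> cnt != 0) and (cnt != -4 -> cnt != 0))) and ((not (3*w != cnt - 1 -> cnt >= -3)) -> (((not (cnt != -4)) -> cnt != 0) and (cnt != -4 -> cnt != 0))) implies it.
Countermodel: at the initial state acc = -4, cnt = -3, w = -2, the precondition holds but the weakest precondition fails.
Answer: invalid


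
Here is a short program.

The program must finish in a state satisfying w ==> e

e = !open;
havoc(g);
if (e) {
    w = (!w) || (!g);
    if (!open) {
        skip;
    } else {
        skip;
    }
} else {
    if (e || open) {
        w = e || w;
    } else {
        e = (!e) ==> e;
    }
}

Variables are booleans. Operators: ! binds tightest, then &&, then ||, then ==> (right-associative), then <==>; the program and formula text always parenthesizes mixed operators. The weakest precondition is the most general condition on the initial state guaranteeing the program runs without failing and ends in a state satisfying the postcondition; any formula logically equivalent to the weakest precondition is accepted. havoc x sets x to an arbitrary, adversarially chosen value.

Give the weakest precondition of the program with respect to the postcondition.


Working backward. After the program, w ==> e must hold.
Then branch requires ((!open) ==> (((!w) || (!g)) ==> e)) && (open ==> (((!w) || (!g)) ==> e)); else branch requires ((e || open) ==> ((e || w) ==> e)) && ((!(e || open)) ==> (w ==> ((!e) ==> e))).
Before the if: (e ==> (((!open) ==> (((!w) || (!g)) ==> e)) && (open ==> (((!w) || (!g)) ==> e)))) && ((!e) ==> (((e || open) ==> ((e || w) ==> e)) && ((!(e || open)) ==> (w ==> ((!e) ==> e)))))
Before havoc g: (e ==> (((!open) ==> ((!w) ==> e)) && (open ==> ((!w) ==> e)))) && ((!e) ==> (((e || open) ==> ((e || w) ==> e)) && ((!(e || open)) ==> (w ==> ((!e) ==> e))))) && (e ==> (((!open) ==> e) && (open ==> e)))
Before e := !open: ((!open) ==> (((!open) ==> ((!w) ==> (!open))) && (open ==> ((!w) ==> (!open))))) && (open ==> (((!open) || w) ==> (!open))) && ((!open) ==> (open ==> (!open)))
Answer: WP = ((!open) ==> (((!open) ==> ((!w) ==> (!open))) && (open ==> ((!w) ==> (!open))))) && (open ==> (((!open) || w) ==> (!open))) && ((!open) ==> (open ==> (!open)))


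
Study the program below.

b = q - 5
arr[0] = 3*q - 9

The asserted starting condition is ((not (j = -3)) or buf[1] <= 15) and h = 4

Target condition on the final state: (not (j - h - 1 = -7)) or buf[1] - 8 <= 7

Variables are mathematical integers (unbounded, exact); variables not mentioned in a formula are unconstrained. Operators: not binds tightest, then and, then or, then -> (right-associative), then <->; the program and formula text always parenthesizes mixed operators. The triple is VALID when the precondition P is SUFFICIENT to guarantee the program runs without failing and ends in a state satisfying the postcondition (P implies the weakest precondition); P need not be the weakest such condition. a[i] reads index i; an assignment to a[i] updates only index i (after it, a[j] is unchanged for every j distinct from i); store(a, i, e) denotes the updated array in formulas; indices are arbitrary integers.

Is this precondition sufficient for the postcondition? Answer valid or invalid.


Working backward. After the program, the postcondition (not (j - h - 1 = -7)) or buf[1] - 8 <= 7 must hold; in canonical form it is (not (j = h - 6)) or buf[1] <= 15.
Before arr[0] := 3*q - 9: (not (j = h - 6)) or buf[1] <= 15
Before b := q - 5: (not (j = h - 6)) or buf[1] <= 15
The weakest precondition is (not (j = h - 6)) or buf[1] <= 15.
Check whether ((not (j = -3)) or buf[1] <= 15) and h = 4 implies it.
Countermodel: at the initial state buf = {[1] = 16, elsewhere 16}, h = 4, j = -2, the precondition holds but the weakest precondition fails.
Answer: invalid


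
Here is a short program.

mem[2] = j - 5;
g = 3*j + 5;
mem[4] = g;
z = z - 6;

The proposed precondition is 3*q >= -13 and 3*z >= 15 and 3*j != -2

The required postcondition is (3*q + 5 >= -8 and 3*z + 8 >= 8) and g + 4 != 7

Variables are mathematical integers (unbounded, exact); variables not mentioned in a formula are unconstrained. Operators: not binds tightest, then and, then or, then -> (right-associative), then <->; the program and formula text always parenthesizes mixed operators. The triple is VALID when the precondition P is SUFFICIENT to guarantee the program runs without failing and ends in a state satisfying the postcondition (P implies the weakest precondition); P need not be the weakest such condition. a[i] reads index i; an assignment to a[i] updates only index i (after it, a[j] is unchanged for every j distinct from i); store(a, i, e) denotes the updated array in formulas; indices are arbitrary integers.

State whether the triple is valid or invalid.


Working backward. After the program, the postcondition (3*q + 5 >= -8 and 3*z + 8 >= 8) and g + 4 != 7 must hold; in canonical form it is 3*q >= -13 and 3*z >= 0 and g != 3.
Before z := z - 6: 3*q >= -13 and 3*z >= 18 and g != 3
Before mem[4] := g: 3*q >= -13 and 3*z >= 18 and g != 3
Before g := 3*j + 5: 3*q >= -13 and 3*z >= 18 and 3*j != -2
Before mem[2] := j - 5: 3*q >= -13 and 3*z >= 18 and 3*j != -2
The weakest precondition is 3*q >= -13 and 3*z >= 18 and 3*j != -2.
Check whether 3*q >= -13 and 3*z >= 15 and 3*j != -2 implies it.
Countermodel: at the initial state j = 0, q = -4, z = 5, the precondition holds but the weakest precondition fails.
Answer: invalid


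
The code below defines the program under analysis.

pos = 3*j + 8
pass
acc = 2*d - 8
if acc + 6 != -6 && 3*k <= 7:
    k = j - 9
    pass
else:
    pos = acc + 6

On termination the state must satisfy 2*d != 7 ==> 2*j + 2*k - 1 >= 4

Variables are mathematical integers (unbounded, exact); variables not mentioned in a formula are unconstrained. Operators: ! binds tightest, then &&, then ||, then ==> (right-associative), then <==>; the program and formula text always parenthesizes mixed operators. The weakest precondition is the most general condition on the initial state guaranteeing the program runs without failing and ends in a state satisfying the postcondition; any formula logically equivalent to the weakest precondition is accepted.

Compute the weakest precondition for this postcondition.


Working backward. After the program, the postcondition 2*d != 7 ==> 2*j + 2*k - 1 >= 4 must hold; in canonical form it is 2*d != 7 ==> 2*j + 2*k >= 5.
Then branch requires 2*d != 7 ==> 4*j >= 23; else branch requires 2*d != 7 ==> 2*j + 2*k >= 5.
Before the if: ((acc != -12 && 3*k <= 7) ==> (2*d != 7 ==> 4*j >= 23)) && ((!(acc != -12 && 3*k <= 7)) ==> (2*d != 7 ==> 2*j + 2*k >= 5))
Before acc := 2*d - 8: ((2*d != -4 && 3*k <= 7) ==> (2*d != 7 ==> 4*j >= 23)) && ((!(2*d != -4 && 3*k <= 7)) ==> (2*d != 7 ==> 2*j + 2*k >= 5))
Before skip: ((2*d != -4 && 3*k <= 7) ==> (2*d != 7 ==> 4*j >= 23)) && ((!(2*d != -4 && 3*k <= 7)) ==> (2*d != 7 ==> 2*j + 2*k >= 5))
Before pos := 3*j + 8: ((2*d != -4 && 3*k <= 7) ==> (2*d != 7 ==> 4*j >= 23)) && ((!(2*d != -4 && 3*k <= 7)) ==> (2*d != 7 ==> 2*j + 2*k >= 5))
Answer: WP = ((2*d != -4 && 3*k <= 7) ==> (2*d != 7 ==> 4*j >= 23)) && ((!(2*d != -4 && 3*k <= 7)) ==> (2*d != 7 ==> 2*j + 2*k >= 5))


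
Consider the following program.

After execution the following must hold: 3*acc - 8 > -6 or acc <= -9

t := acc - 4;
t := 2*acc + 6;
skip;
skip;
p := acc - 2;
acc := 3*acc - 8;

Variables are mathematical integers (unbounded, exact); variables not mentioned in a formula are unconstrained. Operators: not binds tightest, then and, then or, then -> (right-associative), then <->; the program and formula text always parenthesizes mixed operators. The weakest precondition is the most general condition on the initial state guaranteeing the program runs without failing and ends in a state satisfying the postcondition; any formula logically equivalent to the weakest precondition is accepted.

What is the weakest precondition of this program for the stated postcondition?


Working backward. After the program, the postcondition 3*acc - 8 > -6 or acc <= -9 must hold; in canonical form it is 3*acc > 2 or acc <= -9.
Before acc := 3*acc - 8: 9*acc > 26 or 3*acc <= -1
Before p := acc - 2: 9*acc > 26 or 3*acc <= -1
Before skip: 9*acc > 26 or 3*acc <= -1
Before skip: 9*acc > 26 or 3*acc <= -1
Before t := 2*acc + 6: 9*acc > 26 or 3*acc <= -1
Before t := acc - 4: 9*acc > 26 or 3*acc <= -1
Answer: WP = 9*acc > 26 or 3*acc <= -1


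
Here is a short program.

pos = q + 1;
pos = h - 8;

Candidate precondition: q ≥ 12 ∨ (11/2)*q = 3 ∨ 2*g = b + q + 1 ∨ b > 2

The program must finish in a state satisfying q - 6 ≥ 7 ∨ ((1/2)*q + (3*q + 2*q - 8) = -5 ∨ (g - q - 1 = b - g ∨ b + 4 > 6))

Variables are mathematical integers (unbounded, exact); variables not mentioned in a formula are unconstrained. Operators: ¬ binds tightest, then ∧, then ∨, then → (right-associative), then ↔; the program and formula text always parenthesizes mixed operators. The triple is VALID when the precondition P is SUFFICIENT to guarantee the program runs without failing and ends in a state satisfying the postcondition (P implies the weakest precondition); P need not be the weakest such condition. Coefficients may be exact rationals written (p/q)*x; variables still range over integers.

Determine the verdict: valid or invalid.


Working backward. After the program, the postcondition q - 6 ≥ 7 ∨ ((1/2)*q + (3*q + 2*q - 8) = -5 ∨ (g - q - 1 = b - g ∨ b + 4 > 6)) must hold; in canonical form it is q ≥ 13 ∨ (11/2)*q = 3 ∨ 2*g = b + q + 1 ∨ b > 2.
Before pos := h - 8: q ≥ 13 ∨ (11/2)*q = 3 ∨ 2*g = b + q + 1 ∨ b > 2
Before pos := q + 1: q ≥ 13 ∨ (11/2)*q = 3 ∨ 2*g = b + q + 1 ∨ b > 2
The weakest precondition is q ≥ 13 ∨ (11/2)*q = 3 ∨ 2*g = b + q + 1 ∨ b > 2.
Check whether q ≥ 12 ∨ (11/2)*q = 3 ∨ 2*g = b + q + 1 ∨ b > 2 implies it.
Countermodel: at the initial state b = 0, g = 0, q = 12, the precondition holds but the weakest precondition fails.
Answer: invalid


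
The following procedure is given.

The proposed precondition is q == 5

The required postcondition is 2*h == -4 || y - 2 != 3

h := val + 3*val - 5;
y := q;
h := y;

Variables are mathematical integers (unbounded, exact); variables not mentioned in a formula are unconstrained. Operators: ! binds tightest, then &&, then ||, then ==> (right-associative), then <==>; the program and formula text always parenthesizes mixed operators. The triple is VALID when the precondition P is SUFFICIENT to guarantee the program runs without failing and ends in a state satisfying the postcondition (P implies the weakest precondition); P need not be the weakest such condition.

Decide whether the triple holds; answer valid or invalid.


Working backward. After the program, the postcondition 2*h == -4 || y - 2 != 3 must hold; in canonical form it is 2*h == -4 || y != 5.
Before h := y: 2*y == -4 || y != 5
Before y := q: 2*q == -4 || q != 5
Before h := val + 3*val - 5: 2*q == -4 || q != 5
The weakest precondition is 2*q == -4 || q != 5.
Check whether q == 5 implies it.
Countermodel: at the initial state q = 5, the precondition holds but the weakest precondition fails.
Answer: invalid


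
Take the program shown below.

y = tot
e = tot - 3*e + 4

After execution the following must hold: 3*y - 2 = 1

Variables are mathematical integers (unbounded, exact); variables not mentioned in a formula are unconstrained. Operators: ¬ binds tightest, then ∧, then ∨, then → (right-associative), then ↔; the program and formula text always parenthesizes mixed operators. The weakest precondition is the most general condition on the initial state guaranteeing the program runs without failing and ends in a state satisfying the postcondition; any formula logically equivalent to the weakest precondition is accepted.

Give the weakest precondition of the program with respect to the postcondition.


Working backward. After the program, the postcondition 3*y - 2 = 1 must hold; in canonical form it is 3*y = 3.
Before e := tot - 3*e + 4: 3*y = 3
Before y := tot: 3*tot = 3
Answer: WP = 3*tot = 3


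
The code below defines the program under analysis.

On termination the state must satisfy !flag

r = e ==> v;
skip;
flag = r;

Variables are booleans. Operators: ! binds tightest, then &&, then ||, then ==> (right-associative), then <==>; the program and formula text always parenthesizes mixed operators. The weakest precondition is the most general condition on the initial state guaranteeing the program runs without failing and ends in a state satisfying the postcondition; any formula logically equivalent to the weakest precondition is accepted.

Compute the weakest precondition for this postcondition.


Working backward. After the program, !flag must hold.
Before flag := r: !r
Before skip: !r
Before r := e ==> v: !(e ==> v)
Answer: WP = !(e ==> v)


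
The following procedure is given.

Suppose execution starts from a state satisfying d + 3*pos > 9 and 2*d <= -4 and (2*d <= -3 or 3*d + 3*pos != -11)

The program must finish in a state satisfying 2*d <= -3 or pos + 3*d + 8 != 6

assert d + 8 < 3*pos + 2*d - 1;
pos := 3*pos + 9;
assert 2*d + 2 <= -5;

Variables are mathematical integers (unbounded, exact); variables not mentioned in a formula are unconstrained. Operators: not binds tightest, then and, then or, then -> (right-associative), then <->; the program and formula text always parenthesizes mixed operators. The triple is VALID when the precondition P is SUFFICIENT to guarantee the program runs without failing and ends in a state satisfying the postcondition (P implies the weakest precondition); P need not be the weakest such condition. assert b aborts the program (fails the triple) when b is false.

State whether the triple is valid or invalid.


Working backward. After the program, the postcondition 2*d <= -3 or pos + 3*d + 8 != 6 must hold; in canonical form it is 2*d <= -3 or 3*d + pos != -2.
Before assert 2*d + 2 <= -5: 2*d <= -7 and (2*d <= -3 or 3*d + pos != -2)
Before pos := 3*pos + 9: 2*d <= -7 and (2*d <= -3 or 3*d + 3*pos != -11)
Before assert d + 8 < 3*pos + 2*d - 1: d + 3*pos > 9 and 2*d <= -7 and (2*d <= -3 or 3*d + 3*pos != -11)
The weakest precondition is d + 3*pos > 9 and 2*d <= -7 and (2*d <= -3 or 3*d + 3*pos != -11).
Check whether d + 3*pos > 9 and 2*d <= -4 and (2*d <= -3 or 3*d + 3*pos != -11) implies it.
Countermodel: at the initial state d = -2, pos = 4, the precondition holds but the weakest precondition fails.
Answer: invalid


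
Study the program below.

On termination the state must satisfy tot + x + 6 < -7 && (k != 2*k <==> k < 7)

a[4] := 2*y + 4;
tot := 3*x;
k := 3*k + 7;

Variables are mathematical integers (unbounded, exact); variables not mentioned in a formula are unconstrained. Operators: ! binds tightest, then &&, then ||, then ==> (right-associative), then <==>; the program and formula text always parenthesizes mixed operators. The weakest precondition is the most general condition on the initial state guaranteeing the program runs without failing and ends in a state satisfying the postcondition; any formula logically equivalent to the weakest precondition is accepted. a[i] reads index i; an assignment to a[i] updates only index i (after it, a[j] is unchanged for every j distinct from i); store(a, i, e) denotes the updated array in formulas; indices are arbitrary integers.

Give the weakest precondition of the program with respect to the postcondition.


Working backward. After the program, the postcondition tot + x + 6 < -7 && (k != 2*k <==> k < 7) must hold; in canonical form it is tot + x < -13 && (k != 0 <==> k < 7).
Before k := 3*k + 7: tot + x < -13 && (3*k != -7 <==> 3*k < 0)
Before tot := 3*x: 4*x < -13 && (3*k != -7 <==> 3*k < 0)
Before a[4] := 2*y + 4: 4*x < -13 && (3*k != -7 <==> 3*k < 0)
Answer: WP = 4*x < -13 && (3*k != -7 <==> 3*k < 0)


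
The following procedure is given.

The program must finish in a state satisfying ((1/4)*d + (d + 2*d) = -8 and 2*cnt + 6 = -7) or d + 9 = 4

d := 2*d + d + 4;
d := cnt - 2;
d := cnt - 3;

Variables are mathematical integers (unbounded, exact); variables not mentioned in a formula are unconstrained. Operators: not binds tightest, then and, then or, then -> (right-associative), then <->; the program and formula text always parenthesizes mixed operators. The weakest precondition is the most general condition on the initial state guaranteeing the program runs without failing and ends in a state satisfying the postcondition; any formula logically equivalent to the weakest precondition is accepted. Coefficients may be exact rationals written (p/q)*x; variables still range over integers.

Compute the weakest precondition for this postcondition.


Working backward. After the program, the postcondition ((1/4)*d + (d + 2*d) = -8 and 2*cnt + 6 = -7) or d + 9 = 4 must hold; in canonical form it is ((13/4)*d = -8 and 2*cnt = -13) or d = -5.
Before d := cnt - 3: ((13/4)*cnt = 7/4 and 2*cnt = -13) or cnt = -2
Before d := cnt - 2: ((13/4)*cnt = 7/4 and 2*cnt = -13) or cnt = -2
Before d := 2*d + d + 4: ((13/4)*cnt = 7/4 and 2*cnt = -13) or cnt = -2
Answer: WP = ((13/4)*cnt = 7/4 and 2*cnt = -13) or cnt = -2


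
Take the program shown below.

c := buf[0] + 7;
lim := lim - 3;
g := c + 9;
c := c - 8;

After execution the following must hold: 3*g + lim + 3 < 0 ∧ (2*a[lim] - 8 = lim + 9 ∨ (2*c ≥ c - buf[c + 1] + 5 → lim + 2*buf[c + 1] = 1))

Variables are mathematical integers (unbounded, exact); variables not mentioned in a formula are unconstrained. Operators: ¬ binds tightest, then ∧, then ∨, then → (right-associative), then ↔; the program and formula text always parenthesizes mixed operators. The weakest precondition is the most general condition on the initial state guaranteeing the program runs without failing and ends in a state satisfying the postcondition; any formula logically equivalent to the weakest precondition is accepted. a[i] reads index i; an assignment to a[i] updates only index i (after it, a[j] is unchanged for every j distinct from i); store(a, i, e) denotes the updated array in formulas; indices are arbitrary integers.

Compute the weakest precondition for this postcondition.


Working backward. After the program, the postcondition 3*g + lim + 3 < 0 ∧ (2*a[lim] - 8 = lim + 9 ∨ (2*c ≥ c - buf[c + 1] + 5 → lim + 2*buf[c + 1] = 1)) must hold; in canonical form it is 3*g + lim < -3 ∧ (2*a[lim] = lim + 17 ∨ (buf[c + 1] + c ≥ 5 → 2*buf[c + 1] + lim = 1)).
Before c := c - 8: 3*g + lim < -3 ∧ (2*a[lim] = lim + 17 ∨ (buf[c - 7] + c ≥ 13 → 2*buf[c - 7] + lim = 1))
Before g := c + 9: 3*c + lim < -30 ∧ (2*a[lim] = lim + 17 ∨ (buf[c - 7] + c ≥ 13 → 2*buf[c - 7] + lim = 1))
Before lim := lim - 3: 3*c + lim < -27 ∧ (2*a[lim - 3] = lim + 14 ∨ (buf[c - 7] + c ≥ 13 → 2*buf[c - 7] + lim = 4))
Before c := buf[0] + 7: 3*buf[0] + lim < -48 ∧ (2*a[lim - 3] = lim + 14 ∨ (buf[0] + buf[buf[0]] ≥ 6 → 2*buf[buf[0]] + lim = 4))
Answer: WP = 3*buf[0] + lim < -48 ∧ (2*a[lim - 3] = lim + 14 ∨ (buf[0] + buf[buf[0]] ≥ 6 → 2*buf[buf[0]] + lim = 4))


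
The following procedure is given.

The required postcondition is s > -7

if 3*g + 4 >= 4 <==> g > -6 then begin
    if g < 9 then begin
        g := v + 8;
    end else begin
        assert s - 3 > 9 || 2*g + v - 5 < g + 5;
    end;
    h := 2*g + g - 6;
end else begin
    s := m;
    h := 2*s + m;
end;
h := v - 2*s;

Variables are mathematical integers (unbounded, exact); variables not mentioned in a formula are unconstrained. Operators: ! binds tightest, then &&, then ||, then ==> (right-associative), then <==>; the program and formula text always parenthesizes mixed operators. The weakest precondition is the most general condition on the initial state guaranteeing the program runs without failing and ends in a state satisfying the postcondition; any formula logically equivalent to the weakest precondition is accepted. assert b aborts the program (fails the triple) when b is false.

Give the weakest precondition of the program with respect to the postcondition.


Working backward. After the program, s > -7 must hold.
Before h := v - 2*s: s > -7
Then branch requires (g < 9 ==> s > -7) && ((!(g < 9)) ==> ((s > 12 || g + v < 10) && s > -7)); else branch requires m > -7.
Before the if: ((3*g >= 0 <==> g > -6) ==> ((g < 9 ==> s > -7) && ((!(g < 9)) ==> ((s > 12 || g + v < 10) && s > -7)))) && ((!(3*g >= 0 <==> g > -6)) ==> m > -7)
Answer: WP = ((3*g >= 0 <==> g > -6) ==> ((g < 9 ==> s > -7) && ((!(g < 9)) ==> ((s > 12 || g + v < 10) && s > -7)))) && ((!(3*g >= 0 <==> g > -6)) ==> m > -7)


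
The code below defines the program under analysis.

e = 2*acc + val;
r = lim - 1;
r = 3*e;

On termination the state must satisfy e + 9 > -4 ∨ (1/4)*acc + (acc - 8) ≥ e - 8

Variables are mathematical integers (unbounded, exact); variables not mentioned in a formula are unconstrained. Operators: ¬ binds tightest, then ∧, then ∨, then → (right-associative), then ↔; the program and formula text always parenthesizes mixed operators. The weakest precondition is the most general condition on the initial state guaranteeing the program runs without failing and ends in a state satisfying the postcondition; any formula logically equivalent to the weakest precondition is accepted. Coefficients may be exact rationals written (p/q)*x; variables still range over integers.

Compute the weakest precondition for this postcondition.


Working backward. After the program, the postcondition e + 9 > -4 ∨ (1/4)*acc + (acc - 8) ≥ e - 8 must hold; in canonical form it is e > -13 ∨ (5/4)*acc ≥ e.
Before r := 3*e: e > -13 ∨ (5/4)*acc ≥ e
Before r := lim - 1: e > -13 ∨ (5/4)*acc ≥ e
Before e := 2*acc + val: 2*acc + val > -13 ∨ (3/4)*acc + val ≤ 0
Answer: WP = 2*acc + val > -13 ∨ (3/4)*acc + val ≤ 0


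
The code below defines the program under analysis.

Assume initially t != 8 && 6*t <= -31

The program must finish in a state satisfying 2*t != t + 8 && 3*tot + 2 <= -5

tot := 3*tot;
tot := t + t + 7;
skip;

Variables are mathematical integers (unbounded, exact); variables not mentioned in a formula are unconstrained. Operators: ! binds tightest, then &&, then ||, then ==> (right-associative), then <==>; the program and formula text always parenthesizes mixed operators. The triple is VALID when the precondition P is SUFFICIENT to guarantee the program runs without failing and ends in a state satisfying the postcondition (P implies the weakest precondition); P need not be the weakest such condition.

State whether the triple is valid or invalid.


Working backward. After the program, the postcondition 2*t != t + 8 && 3*tot + 2 <= -5 must hold; in canonical form it is t != 8 && 3*tot <= -7.
Before skip: t != 8 && 3*tot <= -7
Before tot := t + t + 7: t != 8 && 6*t <= -28
Before tot := 3*tot: t != 8 && 6*t <= -28
The weakest precondition is t != 8 && 6*t <= -28.
Check whether t != 8 && 6*t <= -31 implies it.
Every state satisfying the precondition satisfies the weakest precondition: the implication holds.
Answer: valid
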